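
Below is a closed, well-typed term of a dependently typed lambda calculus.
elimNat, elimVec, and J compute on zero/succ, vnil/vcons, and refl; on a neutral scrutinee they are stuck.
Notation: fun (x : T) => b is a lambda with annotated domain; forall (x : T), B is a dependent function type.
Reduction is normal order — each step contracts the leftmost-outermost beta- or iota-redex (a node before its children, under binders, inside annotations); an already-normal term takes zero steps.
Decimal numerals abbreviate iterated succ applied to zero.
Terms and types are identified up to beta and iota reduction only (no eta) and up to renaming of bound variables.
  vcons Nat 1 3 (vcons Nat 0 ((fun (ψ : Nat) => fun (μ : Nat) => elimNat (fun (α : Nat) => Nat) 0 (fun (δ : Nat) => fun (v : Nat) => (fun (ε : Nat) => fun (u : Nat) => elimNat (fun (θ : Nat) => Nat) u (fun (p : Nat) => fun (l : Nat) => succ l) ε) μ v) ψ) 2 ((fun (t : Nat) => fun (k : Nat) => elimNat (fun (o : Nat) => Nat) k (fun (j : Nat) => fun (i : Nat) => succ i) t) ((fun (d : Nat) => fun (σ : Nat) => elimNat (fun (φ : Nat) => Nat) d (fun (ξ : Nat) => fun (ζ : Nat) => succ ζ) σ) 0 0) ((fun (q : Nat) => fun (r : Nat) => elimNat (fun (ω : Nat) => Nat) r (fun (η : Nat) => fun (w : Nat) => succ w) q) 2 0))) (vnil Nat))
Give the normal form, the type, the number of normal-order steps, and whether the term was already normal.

resulting normal form:
  vcons Nat 1 3 (vcons Nat 0 4 (vnil Nat))
type:
  Vec Nat 2
normal-order step count: 57
term was already normal: no
first contracted redex: a beta-redex


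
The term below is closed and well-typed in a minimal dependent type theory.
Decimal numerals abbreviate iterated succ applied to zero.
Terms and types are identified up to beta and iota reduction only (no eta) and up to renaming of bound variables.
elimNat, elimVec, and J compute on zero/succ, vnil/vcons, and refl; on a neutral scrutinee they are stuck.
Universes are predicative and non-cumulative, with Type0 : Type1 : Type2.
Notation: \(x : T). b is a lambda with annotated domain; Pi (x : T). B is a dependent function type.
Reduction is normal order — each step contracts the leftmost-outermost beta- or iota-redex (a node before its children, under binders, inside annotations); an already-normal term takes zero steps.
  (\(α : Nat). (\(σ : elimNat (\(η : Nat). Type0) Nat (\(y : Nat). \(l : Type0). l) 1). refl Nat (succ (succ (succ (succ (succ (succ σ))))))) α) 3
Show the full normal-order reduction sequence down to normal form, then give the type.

reduction (normal order):
  (\(α : Nat). (\(σ : elimNat (\(η : Nat). Type0) Nat (\(y : Nat). \(l : Type0). l) 1). refl Nat (succ (succ (succ (succ (succ (succ σ))))))) α) 3
  ~> (\(α : elimNat (\(σ : Nat). Type0) Nat (\(η : Nat). \(y : Type0). y) 1). refl Nat (succ (succ (succ (succ (succ (succ α))))))) 3
  ~> refl Nat 9
inferred type:
  Eq Nat 9 9


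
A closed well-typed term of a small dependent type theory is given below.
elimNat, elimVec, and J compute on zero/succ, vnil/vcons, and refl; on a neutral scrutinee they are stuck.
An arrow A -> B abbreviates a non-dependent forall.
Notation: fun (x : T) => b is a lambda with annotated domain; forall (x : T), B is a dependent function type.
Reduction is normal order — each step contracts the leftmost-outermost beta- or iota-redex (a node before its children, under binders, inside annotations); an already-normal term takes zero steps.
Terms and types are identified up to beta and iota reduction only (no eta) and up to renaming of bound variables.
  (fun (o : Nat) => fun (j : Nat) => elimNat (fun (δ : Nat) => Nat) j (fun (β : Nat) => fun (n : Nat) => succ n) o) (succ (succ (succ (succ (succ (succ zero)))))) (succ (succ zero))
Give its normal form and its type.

resulting normal form:
  succ (succ (succ (succ (succ (succ (succ (succ zero)))))))
the term's type:
  Nat
observation: the first redex contracted is a beta-redex; the normal form is reached in 21 normal-order steps.


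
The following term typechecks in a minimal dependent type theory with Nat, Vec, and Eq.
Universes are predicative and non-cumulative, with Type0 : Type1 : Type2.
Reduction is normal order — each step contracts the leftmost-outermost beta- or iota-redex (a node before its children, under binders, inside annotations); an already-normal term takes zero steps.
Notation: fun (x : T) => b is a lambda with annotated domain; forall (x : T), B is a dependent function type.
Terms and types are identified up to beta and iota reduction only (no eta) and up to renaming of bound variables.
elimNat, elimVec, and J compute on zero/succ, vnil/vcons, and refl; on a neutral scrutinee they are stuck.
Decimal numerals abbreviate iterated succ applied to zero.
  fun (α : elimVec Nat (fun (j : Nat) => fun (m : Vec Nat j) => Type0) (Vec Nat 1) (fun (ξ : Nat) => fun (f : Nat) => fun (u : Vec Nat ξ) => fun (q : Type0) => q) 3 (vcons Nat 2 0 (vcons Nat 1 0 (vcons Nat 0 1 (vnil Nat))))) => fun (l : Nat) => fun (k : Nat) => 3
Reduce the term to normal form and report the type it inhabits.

reduced normal form:
  fun (α : Vec Nat 1) => fun (j : Nat) => fun (m : Nat) => 3
inferred type:
  forall (α : Vec Nat 1), forall (j : Nat), forall (m : Nat), Nat
observation: the leftmost-outermost redex is an elimVec iota-redex, and normalization takes 16 steps.


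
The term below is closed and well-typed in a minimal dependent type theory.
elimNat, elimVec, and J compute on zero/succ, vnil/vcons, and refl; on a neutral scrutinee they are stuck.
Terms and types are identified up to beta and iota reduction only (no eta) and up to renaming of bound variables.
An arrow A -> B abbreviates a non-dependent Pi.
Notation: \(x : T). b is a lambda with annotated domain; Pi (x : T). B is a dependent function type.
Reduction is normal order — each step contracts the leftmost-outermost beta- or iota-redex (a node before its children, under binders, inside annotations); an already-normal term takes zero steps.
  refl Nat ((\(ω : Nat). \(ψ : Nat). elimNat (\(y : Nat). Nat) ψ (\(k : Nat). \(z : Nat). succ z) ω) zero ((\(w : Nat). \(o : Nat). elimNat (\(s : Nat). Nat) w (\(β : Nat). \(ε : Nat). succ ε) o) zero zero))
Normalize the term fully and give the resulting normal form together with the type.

reduced normal form:
  refl Nat zero
inferred type:
  Eq Nat zero zero


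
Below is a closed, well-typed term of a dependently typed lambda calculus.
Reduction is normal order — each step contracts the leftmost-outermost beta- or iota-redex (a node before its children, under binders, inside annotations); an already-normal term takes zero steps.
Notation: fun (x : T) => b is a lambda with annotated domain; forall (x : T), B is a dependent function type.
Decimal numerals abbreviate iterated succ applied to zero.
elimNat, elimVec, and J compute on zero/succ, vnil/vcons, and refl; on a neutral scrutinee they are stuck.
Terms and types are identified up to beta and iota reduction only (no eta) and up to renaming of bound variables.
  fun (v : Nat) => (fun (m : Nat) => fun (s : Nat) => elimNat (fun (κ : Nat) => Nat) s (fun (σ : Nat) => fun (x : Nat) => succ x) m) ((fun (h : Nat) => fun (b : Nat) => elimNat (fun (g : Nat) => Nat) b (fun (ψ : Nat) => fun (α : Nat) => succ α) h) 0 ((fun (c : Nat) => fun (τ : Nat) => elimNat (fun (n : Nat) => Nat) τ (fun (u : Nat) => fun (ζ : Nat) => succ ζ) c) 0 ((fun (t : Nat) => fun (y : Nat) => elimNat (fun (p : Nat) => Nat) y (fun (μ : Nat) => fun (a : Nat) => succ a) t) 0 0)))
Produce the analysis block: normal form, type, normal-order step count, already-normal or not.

normal form:
  fun (v : Nat) => fun (m : Nat) => m
inferred type:
  forall (v : Nat), forall (m : Nat), Nat
reduction steps (normal order): 11
started in normal form: no
first redex: a beta-redex


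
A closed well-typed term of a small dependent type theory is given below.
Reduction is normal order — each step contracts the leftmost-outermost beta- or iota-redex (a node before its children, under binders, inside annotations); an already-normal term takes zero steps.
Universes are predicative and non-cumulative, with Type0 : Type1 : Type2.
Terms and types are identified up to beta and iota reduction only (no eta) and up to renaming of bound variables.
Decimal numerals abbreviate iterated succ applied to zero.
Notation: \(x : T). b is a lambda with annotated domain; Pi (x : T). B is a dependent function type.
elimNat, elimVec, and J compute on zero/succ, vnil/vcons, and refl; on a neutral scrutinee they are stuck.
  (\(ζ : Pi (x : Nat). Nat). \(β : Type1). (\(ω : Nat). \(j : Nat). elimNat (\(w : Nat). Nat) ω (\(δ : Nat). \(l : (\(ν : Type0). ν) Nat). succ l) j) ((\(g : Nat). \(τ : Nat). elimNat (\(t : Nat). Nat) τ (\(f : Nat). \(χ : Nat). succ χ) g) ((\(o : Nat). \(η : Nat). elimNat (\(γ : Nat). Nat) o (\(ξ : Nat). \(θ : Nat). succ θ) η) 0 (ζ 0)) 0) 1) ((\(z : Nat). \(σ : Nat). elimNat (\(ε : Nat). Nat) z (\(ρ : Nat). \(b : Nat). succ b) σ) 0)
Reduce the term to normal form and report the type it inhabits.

normal form:
  \(ζ : Type1). 1
the term's type:
  Pi (ζ : Type1). Nat
observation: 16 normal-order steps normalize the term, beginning with a beta-redex.


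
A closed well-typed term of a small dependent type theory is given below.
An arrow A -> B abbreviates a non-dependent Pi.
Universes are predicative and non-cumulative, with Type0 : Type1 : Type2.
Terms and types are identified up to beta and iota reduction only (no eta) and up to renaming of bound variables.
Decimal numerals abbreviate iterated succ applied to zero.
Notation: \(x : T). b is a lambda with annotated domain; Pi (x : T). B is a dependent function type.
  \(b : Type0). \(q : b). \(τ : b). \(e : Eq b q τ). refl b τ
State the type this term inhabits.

inferred type:
  Pi (b : Type0). Pi (q : b). Pi (τ : b). Eq b q τ -> Eq b τ τ


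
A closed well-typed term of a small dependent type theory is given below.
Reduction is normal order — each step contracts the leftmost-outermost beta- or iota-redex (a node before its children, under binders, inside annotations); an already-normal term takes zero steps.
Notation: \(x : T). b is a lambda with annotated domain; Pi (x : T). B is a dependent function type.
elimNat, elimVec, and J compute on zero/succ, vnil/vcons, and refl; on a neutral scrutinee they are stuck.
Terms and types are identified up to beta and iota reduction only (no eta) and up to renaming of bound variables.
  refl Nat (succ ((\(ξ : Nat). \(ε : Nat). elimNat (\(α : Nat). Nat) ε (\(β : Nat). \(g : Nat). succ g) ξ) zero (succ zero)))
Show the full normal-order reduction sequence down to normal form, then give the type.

normal-order reduction sequence:
  refl Nat (succ ((\(ξ : Nat). \(ε : Nat). elimNat (\(α : Nat). Nat) ε (\(β : Nat). \(g : Nat). succ g) ξ) zero (succ zero)))
  ~> refl Nat (succ ((\(ξ : Nat). elimNat (\(ε : Nat). Nat) ξ (\(α : Nat). \(β : Nat). succ β) zero) (succ zero)))
  ~> refl Nat (succ (elimNat (\(ξ : Nat). Nat) (succ zero) (\(ε : Nat). \(α : Nat). succ α) zero))
  ~> refl Nat (succ (succ zero))
inferred type:
  Eq Nat (succ (succ zero)) (succ (succ zero))


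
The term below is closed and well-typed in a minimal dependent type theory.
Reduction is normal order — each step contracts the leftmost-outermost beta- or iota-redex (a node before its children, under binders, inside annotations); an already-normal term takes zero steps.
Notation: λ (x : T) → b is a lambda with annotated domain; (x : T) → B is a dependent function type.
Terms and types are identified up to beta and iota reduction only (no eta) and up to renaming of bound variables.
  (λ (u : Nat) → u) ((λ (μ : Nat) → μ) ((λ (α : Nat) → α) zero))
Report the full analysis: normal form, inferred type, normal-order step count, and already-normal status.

normal form:
  zero
the term's type:
  Nat
reduction steps (normal order): 3
already normal: no
first redex: a beta-redex


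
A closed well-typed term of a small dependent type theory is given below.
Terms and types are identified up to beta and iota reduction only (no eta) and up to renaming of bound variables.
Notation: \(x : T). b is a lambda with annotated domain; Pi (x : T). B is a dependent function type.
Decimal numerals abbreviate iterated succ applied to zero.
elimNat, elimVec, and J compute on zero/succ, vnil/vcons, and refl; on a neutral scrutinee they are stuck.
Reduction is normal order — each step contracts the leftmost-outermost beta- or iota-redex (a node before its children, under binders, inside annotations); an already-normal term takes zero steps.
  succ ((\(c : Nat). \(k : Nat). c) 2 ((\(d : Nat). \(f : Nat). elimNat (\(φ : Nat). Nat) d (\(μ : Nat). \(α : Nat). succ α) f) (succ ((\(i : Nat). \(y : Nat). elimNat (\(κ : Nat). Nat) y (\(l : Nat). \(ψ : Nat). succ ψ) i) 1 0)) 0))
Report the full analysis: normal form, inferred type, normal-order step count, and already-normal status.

normal form:
  3
type:
  Nat
reduction steps (normal order): 2
started in normal form: no
first redex: a beta-redex


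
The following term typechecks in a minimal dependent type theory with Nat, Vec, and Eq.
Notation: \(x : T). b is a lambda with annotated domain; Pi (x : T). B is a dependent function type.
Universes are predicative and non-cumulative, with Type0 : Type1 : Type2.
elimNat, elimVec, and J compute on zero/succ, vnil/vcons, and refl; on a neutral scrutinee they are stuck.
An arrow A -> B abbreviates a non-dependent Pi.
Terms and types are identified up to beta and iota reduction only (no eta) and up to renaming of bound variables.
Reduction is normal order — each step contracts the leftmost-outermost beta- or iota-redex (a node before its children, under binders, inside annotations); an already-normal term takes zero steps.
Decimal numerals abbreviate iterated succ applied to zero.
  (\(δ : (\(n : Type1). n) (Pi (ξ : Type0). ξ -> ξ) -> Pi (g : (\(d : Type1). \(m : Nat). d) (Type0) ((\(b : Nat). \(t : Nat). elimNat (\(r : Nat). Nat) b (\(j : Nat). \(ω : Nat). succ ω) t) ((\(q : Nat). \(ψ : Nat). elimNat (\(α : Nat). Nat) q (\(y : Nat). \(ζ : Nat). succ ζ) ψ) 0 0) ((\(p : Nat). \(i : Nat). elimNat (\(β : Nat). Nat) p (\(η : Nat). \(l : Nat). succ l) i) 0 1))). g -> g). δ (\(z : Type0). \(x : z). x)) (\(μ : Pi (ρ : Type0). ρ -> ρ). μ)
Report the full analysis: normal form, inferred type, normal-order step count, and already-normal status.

reduced normal form:
  \(δ : Type0). \(n : δ). n
inferred type:
  Pi (δ : Type0). δ -> δ
steps to reach normal form (normal order): 2
term was already normal: no
first contracted redex: a beta-redex


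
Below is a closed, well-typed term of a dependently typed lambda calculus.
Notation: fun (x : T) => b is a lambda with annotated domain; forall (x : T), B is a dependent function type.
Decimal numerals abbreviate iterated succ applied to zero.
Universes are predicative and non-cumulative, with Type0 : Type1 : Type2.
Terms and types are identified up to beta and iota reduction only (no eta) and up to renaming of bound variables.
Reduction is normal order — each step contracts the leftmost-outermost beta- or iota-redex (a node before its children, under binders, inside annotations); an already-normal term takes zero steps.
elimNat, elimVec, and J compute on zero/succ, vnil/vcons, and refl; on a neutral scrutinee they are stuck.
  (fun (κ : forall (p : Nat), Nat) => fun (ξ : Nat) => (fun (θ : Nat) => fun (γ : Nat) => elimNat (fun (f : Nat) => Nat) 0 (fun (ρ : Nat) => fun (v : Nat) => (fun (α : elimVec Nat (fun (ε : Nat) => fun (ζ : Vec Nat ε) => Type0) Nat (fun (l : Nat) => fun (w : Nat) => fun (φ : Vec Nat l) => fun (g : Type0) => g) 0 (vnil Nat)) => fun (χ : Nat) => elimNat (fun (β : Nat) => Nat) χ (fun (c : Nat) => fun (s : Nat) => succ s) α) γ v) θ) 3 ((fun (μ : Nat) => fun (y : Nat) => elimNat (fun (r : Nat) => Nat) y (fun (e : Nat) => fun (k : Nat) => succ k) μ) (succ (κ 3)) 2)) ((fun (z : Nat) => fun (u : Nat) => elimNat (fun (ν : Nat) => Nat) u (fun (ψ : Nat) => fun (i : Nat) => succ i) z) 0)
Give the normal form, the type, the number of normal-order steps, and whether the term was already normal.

normal form:
  fun (κ : Nat) => 18
type:
  forall (κ : Nat), Nat
reduction steps (normal order): 130
started in normal form: no
first contracted redex: a beta-redex


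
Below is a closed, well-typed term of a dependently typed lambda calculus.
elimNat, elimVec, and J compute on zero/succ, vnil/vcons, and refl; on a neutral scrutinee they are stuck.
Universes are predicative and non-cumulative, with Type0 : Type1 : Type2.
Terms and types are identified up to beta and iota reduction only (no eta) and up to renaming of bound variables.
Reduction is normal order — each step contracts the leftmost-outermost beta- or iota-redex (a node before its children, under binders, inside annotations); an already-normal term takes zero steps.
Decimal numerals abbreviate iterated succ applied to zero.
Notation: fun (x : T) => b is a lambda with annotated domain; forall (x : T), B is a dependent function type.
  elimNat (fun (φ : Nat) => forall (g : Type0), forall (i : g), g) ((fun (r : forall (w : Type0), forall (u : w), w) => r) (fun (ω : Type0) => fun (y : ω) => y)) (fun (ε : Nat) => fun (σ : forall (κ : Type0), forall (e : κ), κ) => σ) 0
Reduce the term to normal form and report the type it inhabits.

normal form:
  fun (φ : Type0) => fun (g : φ) => g
the term's type:
  forall (φ : Type0), forall (g : φ), φ
observation: the first redex contracted is an elimNat iota-redex; the normal form is reached in 2 normal-order steps.


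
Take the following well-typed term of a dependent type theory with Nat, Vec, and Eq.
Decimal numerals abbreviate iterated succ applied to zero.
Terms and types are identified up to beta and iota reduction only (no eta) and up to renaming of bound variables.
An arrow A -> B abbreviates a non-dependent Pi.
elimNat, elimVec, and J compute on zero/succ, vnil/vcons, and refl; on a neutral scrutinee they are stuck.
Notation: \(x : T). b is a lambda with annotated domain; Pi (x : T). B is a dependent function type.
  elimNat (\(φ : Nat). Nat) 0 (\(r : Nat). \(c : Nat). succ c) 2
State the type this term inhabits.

type:
  Nat


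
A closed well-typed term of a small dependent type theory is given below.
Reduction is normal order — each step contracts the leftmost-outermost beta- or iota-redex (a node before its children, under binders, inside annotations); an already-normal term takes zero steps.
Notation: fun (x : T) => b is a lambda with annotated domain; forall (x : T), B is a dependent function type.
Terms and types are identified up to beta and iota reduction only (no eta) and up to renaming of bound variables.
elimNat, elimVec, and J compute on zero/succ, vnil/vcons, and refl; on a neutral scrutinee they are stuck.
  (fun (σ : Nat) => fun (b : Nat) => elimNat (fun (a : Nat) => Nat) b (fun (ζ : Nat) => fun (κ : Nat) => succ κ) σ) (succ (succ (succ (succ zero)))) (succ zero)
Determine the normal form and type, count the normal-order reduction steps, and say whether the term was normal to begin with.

reduced normal form:
  succ (succ (succ (succ (succ zero))))
inferred type:
  Nat
normal-order step count: 15
term was already normal: no
first redex: a beta-redex


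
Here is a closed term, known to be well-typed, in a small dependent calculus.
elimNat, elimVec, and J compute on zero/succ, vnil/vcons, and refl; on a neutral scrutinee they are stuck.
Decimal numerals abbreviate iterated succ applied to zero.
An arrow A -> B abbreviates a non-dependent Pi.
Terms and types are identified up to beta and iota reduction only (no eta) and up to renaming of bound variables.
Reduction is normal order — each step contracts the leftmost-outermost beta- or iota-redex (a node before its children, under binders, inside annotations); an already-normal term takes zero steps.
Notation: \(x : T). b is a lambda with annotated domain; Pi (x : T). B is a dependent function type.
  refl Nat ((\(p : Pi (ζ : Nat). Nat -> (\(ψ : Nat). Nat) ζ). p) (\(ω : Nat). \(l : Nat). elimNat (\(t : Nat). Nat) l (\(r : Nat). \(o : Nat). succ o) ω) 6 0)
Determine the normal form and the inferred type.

reduced normal form:
  refl Nat 6
the term's type:
  Eq Nat 6 6
observation: normalization takes exactly 22 steps under the normal-order strategy.


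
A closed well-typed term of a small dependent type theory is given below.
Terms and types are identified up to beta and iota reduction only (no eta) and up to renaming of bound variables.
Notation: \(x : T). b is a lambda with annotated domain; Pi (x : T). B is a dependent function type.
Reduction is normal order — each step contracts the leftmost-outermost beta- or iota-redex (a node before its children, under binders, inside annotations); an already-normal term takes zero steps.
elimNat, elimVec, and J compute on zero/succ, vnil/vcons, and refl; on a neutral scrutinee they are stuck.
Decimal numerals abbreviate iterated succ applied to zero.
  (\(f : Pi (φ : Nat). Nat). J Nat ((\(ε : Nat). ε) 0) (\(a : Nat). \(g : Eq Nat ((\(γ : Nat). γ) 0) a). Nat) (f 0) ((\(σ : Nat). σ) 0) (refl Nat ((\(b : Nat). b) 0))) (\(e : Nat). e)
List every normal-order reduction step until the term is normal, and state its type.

reduction (normal order):
  (\(f : Pi (φ : Nat). Nat). J Nat ((\(ε : Nat). ε) 0) (\(a : Nat). \(g : Eq Nat ((\(γ : Nat). γ) 0) a). Nat) (f 0) ((\(σ : Nat). σ) 0) (refl Nat ((\(b : Nat). b) 0))) (\(e : Nat). e)
  ~> J Nat ((\(f : Nat). f) 0) (\(φ : Nat). \(ε : Eq Nat ((\(a : Nat). a) 0) φ). Nat) ((\(g : Nat). g) 0) ((\(γ : Nat). γ) 0) (refl Nat ((\(σ : Nat). σ) 0))
  ~> (\(f : Nat). f) 0
  ~> 0
inferred type:
  Nat


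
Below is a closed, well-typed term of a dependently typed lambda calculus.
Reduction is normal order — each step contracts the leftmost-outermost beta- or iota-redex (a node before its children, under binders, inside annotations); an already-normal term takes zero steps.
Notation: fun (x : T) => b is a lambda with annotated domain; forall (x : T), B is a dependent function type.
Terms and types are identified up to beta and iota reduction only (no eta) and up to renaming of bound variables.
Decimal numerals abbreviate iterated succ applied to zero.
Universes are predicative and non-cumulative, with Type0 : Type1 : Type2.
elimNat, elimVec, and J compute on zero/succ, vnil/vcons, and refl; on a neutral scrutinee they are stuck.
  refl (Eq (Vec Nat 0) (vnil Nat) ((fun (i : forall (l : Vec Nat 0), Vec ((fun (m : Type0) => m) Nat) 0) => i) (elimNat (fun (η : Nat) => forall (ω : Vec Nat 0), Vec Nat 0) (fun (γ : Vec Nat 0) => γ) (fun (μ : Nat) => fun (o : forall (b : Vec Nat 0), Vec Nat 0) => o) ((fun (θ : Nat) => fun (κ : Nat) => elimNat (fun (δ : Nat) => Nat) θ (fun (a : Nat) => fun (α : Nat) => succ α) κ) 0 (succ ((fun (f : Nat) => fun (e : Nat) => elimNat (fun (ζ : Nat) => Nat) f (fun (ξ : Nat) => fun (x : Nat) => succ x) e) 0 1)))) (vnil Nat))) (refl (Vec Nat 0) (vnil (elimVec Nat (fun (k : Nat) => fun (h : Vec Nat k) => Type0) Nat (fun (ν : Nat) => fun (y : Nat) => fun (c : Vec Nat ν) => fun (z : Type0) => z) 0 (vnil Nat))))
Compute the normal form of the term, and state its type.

resulting normal form:
  refl (Eq (Vec Nat 0) (vnil Nat) (vnil Nat)) (refl (Vec Nat 0) (vnil Nat))
type:
  Eq (Eq (Vec Nat 0) (vnil Nat) (vnil Nat)) (refl (Vec Nat 0) (vnil Nat)) (refl (Vec Nat 0) (vnil Nat))


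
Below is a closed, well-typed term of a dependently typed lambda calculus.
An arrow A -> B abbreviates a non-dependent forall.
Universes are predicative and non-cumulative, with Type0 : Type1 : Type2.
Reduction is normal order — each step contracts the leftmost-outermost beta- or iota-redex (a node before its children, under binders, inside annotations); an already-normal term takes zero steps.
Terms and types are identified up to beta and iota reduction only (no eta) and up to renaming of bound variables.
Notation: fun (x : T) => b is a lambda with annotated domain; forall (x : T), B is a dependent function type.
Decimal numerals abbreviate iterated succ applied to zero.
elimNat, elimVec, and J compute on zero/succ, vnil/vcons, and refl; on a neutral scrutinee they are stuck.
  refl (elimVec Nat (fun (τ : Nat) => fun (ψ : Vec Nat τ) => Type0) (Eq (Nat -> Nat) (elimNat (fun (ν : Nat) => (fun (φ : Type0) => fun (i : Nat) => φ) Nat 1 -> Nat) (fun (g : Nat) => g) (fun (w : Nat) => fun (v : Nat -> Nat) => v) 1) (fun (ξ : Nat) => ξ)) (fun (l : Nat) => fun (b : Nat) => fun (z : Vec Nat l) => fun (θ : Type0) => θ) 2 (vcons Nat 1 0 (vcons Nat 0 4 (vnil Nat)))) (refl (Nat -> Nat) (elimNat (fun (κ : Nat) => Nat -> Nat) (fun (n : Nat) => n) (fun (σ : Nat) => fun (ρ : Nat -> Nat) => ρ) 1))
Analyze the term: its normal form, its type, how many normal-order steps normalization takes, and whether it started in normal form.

reduced normal form:
  refl (Eq (Nat -> Nat) (fun (τ : Nat) => τ) (fun (ψ : Nat) => ψ)) (refl (Nat -> Nat) (fun (ν : Nat) => ν))
the term's type:
  Eq (Eq (Nat -> Nat) (fun (τ : Nat) => τ) (fun (ψ : Nat) => ψ)) (refl (Nat -> Nat) (fun (ν : Nat) => ν)) (refl (Nat -> Nat) (fun (φ : Nat) => φ))
normal-order step count: 19
started in normal form: no
first redex: an elimVec iota-redex


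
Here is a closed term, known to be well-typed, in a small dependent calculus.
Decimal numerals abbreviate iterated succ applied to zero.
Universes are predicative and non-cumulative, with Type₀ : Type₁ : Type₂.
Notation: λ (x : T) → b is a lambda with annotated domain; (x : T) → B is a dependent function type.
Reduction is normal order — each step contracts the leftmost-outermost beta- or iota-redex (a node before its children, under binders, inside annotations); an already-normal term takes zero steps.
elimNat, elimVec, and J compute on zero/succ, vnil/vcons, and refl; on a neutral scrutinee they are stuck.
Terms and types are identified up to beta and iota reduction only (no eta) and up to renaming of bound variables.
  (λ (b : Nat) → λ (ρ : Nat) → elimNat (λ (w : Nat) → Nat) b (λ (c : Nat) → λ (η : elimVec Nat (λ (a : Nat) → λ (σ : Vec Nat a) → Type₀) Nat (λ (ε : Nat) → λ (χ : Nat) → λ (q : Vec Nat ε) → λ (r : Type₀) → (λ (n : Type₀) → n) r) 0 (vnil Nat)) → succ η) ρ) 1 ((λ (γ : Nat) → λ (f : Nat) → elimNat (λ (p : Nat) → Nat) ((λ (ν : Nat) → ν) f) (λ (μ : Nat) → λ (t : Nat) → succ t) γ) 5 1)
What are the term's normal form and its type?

reduced normal form:
  7
inferred type:
  Nat
observation: contracting a beta-redex first, the term normalizes in 41 steps.


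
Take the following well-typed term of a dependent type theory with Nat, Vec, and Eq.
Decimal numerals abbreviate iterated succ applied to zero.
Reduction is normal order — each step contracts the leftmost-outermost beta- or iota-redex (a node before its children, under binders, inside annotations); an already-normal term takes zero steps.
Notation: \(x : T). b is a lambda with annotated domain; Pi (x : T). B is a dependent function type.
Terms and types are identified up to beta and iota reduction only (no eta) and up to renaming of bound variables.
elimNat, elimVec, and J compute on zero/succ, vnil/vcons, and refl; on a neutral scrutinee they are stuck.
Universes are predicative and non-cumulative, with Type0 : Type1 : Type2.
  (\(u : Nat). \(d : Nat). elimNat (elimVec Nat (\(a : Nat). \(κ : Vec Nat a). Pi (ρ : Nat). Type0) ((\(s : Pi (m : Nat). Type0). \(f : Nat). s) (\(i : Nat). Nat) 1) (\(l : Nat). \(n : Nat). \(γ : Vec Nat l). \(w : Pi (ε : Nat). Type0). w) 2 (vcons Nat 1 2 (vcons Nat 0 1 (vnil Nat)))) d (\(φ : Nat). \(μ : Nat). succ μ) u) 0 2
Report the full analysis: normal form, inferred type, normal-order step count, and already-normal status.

reduced normal form:
  2
the term's type:
  Nat
reduction steps (normal order): 3
term was already normal: no
first redex: a beta-redex


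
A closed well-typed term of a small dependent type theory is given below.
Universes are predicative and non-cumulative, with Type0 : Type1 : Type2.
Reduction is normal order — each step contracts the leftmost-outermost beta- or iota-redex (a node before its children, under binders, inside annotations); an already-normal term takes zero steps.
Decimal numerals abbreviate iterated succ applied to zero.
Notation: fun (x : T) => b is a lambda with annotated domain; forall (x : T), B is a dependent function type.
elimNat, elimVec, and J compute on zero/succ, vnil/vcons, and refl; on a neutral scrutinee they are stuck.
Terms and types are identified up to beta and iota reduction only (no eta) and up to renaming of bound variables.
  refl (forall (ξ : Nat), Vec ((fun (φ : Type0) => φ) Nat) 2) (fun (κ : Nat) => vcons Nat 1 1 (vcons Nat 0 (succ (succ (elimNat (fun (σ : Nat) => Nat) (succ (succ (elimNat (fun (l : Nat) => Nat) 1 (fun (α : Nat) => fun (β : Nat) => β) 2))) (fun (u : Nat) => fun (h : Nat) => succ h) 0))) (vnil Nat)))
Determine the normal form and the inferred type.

reduced normal form:
  refl (forall (ξ : Nat), Vec Nat 2) (fun (φ : Nat) => vcons Nat 1 1 (vcons Nat 0 5 (vnil Nat)))
the term's type:
  Eq (forall (ξ : Nat), Vec Nat 2) (fun (φ : Nat) => vcons Nat 1 1 (vcons Nat 0 5 (vnil Nat))) (fun (κ : Nat) => vcons Nat 1 1 (vcons Nat 0 5 (vnil Nat)))
observation: contracting a beta-redex first, the term normalizes in 9 steps.


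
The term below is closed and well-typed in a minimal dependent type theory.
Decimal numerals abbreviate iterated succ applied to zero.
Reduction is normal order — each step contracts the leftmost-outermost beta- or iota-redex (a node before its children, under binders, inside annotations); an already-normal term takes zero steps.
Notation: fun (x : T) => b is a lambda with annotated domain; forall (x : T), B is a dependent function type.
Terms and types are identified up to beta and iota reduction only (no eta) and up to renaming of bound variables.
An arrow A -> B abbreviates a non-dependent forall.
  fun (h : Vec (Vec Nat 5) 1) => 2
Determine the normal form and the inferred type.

normal form:
  fun (h : Vec (Vec Nat 5) 1) => 2
type:
  Vec (Vec Nat 5) 1 -> Nat


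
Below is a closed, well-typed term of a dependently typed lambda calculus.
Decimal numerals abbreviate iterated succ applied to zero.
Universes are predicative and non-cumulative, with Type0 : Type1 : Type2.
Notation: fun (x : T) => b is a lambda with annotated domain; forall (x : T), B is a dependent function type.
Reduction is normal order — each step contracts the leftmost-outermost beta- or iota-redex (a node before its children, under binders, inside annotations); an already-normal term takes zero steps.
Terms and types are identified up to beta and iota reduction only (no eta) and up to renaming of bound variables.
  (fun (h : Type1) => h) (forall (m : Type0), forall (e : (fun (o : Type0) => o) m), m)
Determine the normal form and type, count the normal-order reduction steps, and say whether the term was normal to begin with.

reduced normal form:
  forall (h : Type0), forall (m : h), h
the term's type:
  Type1
steps to reach normal form (normal order): 2
already normal: no
first contracted redex: a beta-redex


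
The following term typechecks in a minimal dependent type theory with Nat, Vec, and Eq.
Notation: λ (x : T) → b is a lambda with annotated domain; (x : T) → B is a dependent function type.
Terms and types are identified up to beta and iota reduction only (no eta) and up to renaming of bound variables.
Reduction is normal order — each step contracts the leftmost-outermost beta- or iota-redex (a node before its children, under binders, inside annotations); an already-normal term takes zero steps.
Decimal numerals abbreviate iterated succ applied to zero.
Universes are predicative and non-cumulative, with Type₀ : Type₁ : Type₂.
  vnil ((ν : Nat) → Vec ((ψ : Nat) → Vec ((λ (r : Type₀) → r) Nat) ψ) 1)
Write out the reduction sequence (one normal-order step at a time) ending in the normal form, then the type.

normal-order reduction sequence:
  vnil ((ν : Nat) → Vec ((ψ : Nat) → Vec ((λ (r : Type₀) → r) Nat) ψ) 1)
  ~> vnil ((ν : Nat) → Vec ((ψ : Nat) → Vec Nat ψ) 1)
the term's type:
  Vec ((ν : Nat) → Vec ((ψ : Nat) → Vec Nat ψ) 1) 0


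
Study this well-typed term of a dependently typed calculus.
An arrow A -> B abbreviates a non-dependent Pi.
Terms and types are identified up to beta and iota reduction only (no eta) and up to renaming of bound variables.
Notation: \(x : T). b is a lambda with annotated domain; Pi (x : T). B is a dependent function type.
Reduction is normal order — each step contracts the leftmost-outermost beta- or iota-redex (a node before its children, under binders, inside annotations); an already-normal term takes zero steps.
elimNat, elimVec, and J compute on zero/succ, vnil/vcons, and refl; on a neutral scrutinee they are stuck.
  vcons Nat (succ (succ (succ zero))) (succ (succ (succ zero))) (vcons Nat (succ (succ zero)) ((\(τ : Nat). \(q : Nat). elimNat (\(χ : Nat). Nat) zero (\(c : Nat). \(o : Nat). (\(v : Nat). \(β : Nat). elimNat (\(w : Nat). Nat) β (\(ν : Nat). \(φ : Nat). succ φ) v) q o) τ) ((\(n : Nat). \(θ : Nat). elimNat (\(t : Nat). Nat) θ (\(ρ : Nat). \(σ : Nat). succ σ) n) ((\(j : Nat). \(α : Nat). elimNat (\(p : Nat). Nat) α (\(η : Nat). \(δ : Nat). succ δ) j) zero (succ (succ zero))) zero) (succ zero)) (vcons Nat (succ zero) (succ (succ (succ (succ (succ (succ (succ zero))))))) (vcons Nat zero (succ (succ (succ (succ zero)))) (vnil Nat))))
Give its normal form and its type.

resulting normal form:
  vcons Nat (succ (succ (succ zero))) (succ (succ (succ zero))) (vcons Nat (succ (succ zero)) (succ (succ zero)) (vcons Nat (succ zero) (succ (succ (succ (succ (succ (succ (succ zero))))))) (vcons Nat zero (succ (succ (succ (succ zero)))) (vnil Nat))))
type:
  Vec Nat (succ (succ (succ (succ zero))))
observation: the term reaches its normal form after 27 normal-order steps.


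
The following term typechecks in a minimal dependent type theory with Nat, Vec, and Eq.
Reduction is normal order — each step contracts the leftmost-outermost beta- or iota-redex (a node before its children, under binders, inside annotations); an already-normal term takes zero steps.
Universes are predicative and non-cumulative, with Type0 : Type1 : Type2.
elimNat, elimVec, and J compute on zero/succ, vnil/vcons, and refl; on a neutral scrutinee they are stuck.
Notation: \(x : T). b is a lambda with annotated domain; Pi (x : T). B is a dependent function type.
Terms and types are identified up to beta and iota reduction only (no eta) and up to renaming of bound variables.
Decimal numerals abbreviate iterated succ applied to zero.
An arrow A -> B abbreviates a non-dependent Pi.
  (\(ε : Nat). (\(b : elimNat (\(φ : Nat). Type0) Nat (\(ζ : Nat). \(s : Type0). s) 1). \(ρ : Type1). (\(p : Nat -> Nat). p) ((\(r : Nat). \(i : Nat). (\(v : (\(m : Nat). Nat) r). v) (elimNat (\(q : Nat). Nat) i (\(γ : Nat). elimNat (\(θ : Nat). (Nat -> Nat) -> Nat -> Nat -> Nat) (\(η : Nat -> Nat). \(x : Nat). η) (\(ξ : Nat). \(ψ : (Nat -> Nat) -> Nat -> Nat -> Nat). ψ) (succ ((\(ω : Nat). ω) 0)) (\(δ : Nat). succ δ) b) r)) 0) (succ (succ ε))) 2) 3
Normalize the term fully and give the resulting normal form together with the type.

resulting normal form:
  \(ε : Type1). 5
type:
  Type1 -> Nat


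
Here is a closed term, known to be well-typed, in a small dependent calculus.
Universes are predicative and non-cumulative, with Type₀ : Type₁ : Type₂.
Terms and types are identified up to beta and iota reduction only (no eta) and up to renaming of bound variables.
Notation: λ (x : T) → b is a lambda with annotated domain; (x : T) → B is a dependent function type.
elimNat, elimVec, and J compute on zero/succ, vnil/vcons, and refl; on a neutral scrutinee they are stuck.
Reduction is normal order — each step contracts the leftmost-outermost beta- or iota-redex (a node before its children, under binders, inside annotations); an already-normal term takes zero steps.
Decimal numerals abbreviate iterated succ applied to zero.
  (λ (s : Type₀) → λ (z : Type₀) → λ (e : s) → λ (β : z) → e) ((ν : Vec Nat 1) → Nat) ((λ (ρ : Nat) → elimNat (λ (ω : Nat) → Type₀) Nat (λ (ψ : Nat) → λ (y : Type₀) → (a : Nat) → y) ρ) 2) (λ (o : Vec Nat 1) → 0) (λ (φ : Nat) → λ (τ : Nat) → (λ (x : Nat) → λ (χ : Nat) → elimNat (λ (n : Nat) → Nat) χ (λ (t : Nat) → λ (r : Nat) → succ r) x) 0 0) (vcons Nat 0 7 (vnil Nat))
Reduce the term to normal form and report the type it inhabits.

resulting normal form:
  0
type:
  Nat


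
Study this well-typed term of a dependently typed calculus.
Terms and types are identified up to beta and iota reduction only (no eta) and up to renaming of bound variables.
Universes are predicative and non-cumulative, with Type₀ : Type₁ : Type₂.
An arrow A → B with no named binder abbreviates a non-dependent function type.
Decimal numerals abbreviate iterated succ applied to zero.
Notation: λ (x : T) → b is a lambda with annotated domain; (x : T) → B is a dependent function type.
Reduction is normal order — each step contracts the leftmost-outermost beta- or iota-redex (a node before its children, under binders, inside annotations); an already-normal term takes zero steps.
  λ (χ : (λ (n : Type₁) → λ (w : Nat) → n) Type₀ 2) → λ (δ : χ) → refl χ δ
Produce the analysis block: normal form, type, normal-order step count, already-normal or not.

reduced normal form:
  λ (χ : Type₀) → λ (n : χ) → refl χ n
the term's type:
  (χ : Type₀) → (n : χ) → Eq χ n n
normal-order step count: 2
already normal: no
first contracted redex: a beta-redex


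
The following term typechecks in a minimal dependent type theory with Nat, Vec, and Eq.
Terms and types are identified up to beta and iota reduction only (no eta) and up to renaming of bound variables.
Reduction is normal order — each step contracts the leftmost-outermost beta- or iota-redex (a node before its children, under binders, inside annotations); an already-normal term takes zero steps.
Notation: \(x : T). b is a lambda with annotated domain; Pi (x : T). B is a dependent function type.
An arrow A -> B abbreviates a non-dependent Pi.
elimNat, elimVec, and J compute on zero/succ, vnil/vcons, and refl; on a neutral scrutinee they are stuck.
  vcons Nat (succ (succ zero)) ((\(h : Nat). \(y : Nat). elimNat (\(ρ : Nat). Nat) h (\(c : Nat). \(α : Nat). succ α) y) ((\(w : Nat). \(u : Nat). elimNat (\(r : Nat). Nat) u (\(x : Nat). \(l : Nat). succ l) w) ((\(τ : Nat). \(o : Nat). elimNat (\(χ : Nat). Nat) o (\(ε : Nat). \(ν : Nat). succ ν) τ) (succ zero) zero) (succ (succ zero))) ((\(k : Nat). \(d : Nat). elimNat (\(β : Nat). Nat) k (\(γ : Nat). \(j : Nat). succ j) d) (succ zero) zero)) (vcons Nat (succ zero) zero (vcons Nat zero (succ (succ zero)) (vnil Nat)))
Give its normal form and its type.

normal form:
  vcons Nat (succ (succ zero)) (succ (succ (succ (succ zero)))) (vcons Nat (succ zero) zero (vcons Nat zero (succ (succ zero)) (vnil Nat)))
the term's type:
  Vec Nat (succ (succ (succ zero)))


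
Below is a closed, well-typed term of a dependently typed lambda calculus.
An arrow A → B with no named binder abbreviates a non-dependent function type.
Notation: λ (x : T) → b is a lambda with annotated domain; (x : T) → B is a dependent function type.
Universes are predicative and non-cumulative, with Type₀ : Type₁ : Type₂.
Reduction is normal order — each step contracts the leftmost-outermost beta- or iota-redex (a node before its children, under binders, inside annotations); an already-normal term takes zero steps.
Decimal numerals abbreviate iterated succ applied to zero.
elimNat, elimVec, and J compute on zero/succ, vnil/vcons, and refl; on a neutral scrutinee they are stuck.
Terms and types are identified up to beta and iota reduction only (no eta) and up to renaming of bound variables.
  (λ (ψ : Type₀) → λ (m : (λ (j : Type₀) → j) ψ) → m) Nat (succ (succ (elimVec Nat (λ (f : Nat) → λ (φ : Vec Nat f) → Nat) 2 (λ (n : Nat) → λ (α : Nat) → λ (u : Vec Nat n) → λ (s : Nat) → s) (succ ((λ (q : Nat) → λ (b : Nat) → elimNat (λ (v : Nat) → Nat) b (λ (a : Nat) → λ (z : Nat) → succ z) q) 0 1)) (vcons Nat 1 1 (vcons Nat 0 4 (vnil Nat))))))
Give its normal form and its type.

normal form:
  4
the term's type:
  Nat
observation: normalization takes exactly 13 steps under the normal-order strategy.
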